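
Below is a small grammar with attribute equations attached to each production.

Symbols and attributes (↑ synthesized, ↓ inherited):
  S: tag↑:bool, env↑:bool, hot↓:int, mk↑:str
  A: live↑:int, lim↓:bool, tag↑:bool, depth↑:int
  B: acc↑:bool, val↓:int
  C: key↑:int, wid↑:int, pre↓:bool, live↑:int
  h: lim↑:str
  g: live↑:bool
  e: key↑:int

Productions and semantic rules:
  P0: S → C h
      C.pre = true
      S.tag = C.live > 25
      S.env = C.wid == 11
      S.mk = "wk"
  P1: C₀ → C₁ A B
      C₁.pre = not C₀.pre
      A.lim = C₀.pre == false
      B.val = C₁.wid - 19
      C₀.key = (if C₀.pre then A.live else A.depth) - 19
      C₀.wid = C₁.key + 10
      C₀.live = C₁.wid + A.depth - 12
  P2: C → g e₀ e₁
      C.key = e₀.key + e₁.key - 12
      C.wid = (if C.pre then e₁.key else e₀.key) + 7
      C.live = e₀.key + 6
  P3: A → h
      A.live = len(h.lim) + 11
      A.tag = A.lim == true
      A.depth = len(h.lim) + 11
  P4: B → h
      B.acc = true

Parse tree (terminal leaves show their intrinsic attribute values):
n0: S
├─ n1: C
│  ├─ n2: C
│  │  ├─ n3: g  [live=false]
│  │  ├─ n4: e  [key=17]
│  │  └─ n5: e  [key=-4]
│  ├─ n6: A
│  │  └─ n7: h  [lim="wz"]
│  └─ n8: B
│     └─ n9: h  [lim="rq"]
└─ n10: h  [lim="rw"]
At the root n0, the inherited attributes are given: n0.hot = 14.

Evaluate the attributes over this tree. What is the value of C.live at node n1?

1. n0.hot = 14  [given at root]
2. n1.pre = true  [true]
3. n2.pre = false  [not C₀.pre]
4. n3.live = false  [terminal]
5. n4.key = 17  [terminal]
6. n5.key = -4  [terminal]
7. n2.key = 1  [e₀.key + e₁.key - 12]
8. n2.wid = 24  [(if C.pre then e₁.key else e₀.key) + 7]
9. n2.live = 23  [e₀.key + 6]
10. n6.lim = false  [C₀.pre == false]
11. n7.lim = "wz"  [terminal]
12. n6.live = 13  [len(h.lim) + 11]
13. n6.tag = false  [A.lim == true]
14. n6.depth = 13  [len(h.lim) + 11]
15. n8.val = 5  [C₁.wid - 19]
16. n9.lim = "rq"  [terminal]
17. n8.acc = true  [true]
18. n1.key = -6  [(if C₀.pre then A.live else A.depth) - 19]
19. n1.wid = 11  [C₁.key + 10]
20. n1.live = 25  [C₁.wid + A.depth - 12]
21. n10.lim = "rw"  [terminal]
22. n0.tag = false  [C.live > 25]
23. n0.env = true  [C.wid == 11]
24. n0.mk = "wk"  ["wk"]

25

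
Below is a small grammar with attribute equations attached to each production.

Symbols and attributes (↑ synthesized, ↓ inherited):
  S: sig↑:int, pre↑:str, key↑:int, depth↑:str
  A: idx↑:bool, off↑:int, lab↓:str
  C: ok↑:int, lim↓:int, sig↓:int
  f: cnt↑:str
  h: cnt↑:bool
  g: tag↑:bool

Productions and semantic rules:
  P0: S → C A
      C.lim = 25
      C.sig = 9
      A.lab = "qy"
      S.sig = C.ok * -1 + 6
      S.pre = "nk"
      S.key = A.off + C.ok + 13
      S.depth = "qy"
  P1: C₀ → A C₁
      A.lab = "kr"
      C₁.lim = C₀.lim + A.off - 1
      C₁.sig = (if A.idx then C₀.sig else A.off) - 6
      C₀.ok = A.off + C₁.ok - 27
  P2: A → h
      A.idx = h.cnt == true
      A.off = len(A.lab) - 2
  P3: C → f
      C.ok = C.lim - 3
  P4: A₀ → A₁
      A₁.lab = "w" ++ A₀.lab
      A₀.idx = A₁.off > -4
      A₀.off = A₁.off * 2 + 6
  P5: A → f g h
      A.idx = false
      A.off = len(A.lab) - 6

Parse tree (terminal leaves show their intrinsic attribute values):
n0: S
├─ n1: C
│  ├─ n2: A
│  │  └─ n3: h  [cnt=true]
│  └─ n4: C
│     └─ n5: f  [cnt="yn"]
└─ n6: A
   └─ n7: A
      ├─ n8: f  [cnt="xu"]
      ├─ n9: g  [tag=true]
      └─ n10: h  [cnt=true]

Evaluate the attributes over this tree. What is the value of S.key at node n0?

1. n1.lim = 25  [25]
2. n1.sig = 9  [9]
3. n2.lab = "kr"  ["kr"]
4. n3.cnt = true  [terminal]
5. n2.idx = true  [h.cnt == true]
6. n2.off = 0  [len(A.lab) - 2]
7. n4.lim = 24  [C₀.lim + A.off - 1]
8. n4.sig = 3  [(if A.idx then C₀.sig else A.off) - 6]
9. n5.cnt = "yn"  [terminal]
10. n4.ok = 21  [C.lim - 3]
11. n1.ok = -6  [A.off + C₁.ok - 27]
12. n6.lab = "qy"  ["qy"]
13. n7.lab = "wqy"  ["w" ++ A₀.lab]
14. n8.cnt = "xu"  [terminal]
15. n9.tag = true  [terminal]
16. n10.cnt = true  [terminal]
17. n7.idx = false  [false]
18. n7.off = -3  [len(A.lab) - 6]
19. n6.idx = true  [A₁.off > -4]
20. n6.off = 0  [A₁.off * 2 + 6]
21. n0.sig = 12  [C.ok * -1 + 6]
22. n0.pre = "nk"  ["nk"]
23. n0.key = 7  [A.off + C.ok + 13]
24. n0.depth = "qy"  ["qy"]

7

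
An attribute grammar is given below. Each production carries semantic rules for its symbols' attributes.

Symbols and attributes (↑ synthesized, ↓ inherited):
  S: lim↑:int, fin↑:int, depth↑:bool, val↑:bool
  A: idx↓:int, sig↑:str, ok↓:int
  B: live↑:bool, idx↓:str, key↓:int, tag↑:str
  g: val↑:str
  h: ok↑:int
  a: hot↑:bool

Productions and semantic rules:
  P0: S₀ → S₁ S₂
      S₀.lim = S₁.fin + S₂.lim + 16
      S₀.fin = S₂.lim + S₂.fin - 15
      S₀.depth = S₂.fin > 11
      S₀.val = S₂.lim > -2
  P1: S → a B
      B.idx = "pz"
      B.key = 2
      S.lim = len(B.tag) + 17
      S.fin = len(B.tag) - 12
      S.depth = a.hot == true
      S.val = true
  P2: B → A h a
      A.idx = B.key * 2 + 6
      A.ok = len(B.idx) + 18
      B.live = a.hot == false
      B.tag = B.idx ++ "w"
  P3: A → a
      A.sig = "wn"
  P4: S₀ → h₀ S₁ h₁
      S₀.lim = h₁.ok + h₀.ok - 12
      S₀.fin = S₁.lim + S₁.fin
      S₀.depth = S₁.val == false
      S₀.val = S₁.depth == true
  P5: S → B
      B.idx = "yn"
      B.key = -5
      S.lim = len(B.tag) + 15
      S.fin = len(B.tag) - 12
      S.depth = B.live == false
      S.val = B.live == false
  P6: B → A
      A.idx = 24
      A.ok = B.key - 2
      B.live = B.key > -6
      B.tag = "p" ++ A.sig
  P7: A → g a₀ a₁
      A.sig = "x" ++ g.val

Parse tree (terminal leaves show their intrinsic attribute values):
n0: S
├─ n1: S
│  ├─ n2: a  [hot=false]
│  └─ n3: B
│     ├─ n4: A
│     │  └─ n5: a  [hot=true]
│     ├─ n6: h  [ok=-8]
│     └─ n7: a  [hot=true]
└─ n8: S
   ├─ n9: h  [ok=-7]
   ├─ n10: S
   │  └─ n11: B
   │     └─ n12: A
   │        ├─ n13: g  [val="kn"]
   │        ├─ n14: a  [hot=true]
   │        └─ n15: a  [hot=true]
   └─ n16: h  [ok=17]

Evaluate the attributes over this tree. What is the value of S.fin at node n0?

-6

1. n2.hot = false  [terminal]
2. n3.idx = "pz"  ["pz"]
3. n3.key = 2  [2]
4. n4.idx = 10  [B.key * 2 + 6]
5. n4.ok = 20  [len(B.idx) + 18]
6. n5.hot = true  [terminal]
7. n4.sig = "wn"  ["wn"]
8. n6.ok = -8  [terminal]
9. n7.hot = true  [terminal]
10. n3.live = false  [a.hot == false]
11. n3.tag = "pzw"  [B.idx ++ "w"]
12. n1.lim = 20  [len(B.tag) + 17]
13. n1.fin = -9  [len(B.tag) - 12]
14. n1.depth = false  [a.hot == true]
15. n1.val = true  [true]
16. n9.ok = -7  [terminal]
17. n11.idx = "yn"  ["yn"]
18. n11.key = -5  [-5]
19. n12.idx = 24  [24]
20. n12.ok = -7  [B.key - 2]
21. n13.val = "kn"  [terminal]
22. n14.hot = true  [terminal]
23. n15.hot = true  [terminal]
24. n12.sig = "xkn"  ["x" ++ g.val]
25. n11.live = true  [B.key > -6]
26. n11.tag = "pxkn"  ["p" ++ A.sig]
27. n10.lim = 19  [len(B.tag) + 15]
28. n10.fin = -8  [len(B.tag) - 12]
29. n10.depth = false  [B.live == false]
30. n10.val = false  [B.live == false]
31. n16.ok = 17  [terminal]
32. n8.lim = -2  [h₁.ok + h₀.ok - 12]
33. n8.fin = 11  [S₁.lim + S₁.fin]
34. n8.depth = true  [S₁.val == false]
35. n8.val = false  [S₁.depth == true]
36. n0.lim = 5  [S₁.fin + S₂.lim + 16]
37. n0.fin = -6  [S₂.lim + S₂.fin - 15]
38. n0.depth = false  [S₂.fin > 11]
39. n0.val = false  [S₂.lim > -2]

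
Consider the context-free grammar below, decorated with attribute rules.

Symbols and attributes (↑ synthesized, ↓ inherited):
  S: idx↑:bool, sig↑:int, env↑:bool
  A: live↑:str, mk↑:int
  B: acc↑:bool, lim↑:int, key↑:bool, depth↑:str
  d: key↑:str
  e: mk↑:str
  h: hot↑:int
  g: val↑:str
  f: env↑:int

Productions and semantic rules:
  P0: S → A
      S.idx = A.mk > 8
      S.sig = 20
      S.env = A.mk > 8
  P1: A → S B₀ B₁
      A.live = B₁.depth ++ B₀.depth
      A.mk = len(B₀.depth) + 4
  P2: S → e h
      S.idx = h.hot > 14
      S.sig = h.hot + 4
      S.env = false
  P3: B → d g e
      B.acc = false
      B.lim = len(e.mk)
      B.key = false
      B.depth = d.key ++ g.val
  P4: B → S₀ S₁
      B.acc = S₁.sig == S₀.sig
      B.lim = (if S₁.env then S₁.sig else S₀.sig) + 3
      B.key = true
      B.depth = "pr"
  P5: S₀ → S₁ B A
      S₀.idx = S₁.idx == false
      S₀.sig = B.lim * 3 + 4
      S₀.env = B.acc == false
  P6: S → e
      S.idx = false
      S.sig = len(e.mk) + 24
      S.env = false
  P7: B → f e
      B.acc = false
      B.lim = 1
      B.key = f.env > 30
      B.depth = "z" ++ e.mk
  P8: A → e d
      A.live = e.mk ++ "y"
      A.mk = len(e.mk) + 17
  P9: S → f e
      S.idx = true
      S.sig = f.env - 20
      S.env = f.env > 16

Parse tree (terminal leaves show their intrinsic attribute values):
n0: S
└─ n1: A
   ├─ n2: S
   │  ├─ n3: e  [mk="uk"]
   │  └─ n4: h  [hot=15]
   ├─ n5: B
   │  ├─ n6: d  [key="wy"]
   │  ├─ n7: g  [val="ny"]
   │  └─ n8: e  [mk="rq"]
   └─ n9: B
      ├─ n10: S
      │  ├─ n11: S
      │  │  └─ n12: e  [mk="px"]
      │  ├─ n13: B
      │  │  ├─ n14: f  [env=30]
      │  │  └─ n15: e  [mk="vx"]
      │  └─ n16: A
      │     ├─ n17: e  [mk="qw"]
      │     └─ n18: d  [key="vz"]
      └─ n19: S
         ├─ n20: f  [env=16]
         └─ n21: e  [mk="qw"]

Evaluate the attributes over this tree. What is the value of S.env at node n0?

false

1. n3.mk = "uk"  [terminal]
2. n4.hot = 15  [terminal]
3. n2.idx = true  [h.hot > 14]
4. n2.sig = 19  [h.hot + 4]
5. n2.env = false  [false]
6. n6.key = "wy"  [terminal]
7. n7.val = "ny"  [terminal]
8. n8.mk = "rq"  [terminal]
9. n5.acc = false  [false]
10. n5.lim = 2  [len(e.mk)]
11. n5.key = false  [false]
12. n5.depth = "wyny"  [d.key ++ g.val]
13. n12.mk = "px"  [terminal]
14. n11.idx = false  [false]
15. n11.sig = 26  [len(e.mk) + 24]
16. n11.env = false  [false]
17. n14.env = 30  [terminal]
18. n15.mk = "vx"  [terminal]
19. n13.acc = false  [false]
20. n13.lim = 1  [1]
21. n13.key = false  [f.env > 30]
22. n13.depth = "zvx"  ["z" ++ e.mk]
23. n17.mk = "qw"  [terminal]
24. n18.key = "vz"  [terminal]
25. n16.live = "qwy"  [e.mk ++ "y"]
26. n16.mk = 19  [len(e.mk) + 17]
27. n10.idx = true  [S₁.idx == false]
28. n10.sig = 7  [B.lim * 3 + 4]
29. n10.env = true  [B.acc == false]
30. n20.env = 16  [terminal]
31. n21.mk = "qw"  [terminal]
32. n19.idx = true  [true]
33. n19.sig = -4  [f.env - 20]
34. n19.env = false  [f.env > 16]
35. n9.acc = false  [S₁.sig == S₀.sig]
36. n9.lim = 10  [(if S₁.env then S₁.sig else S₀.sig) + 3]
37. n9.key = true  [true]
38. n9.depth = "pr"  ["pr"]
39. n1.live = "prwyny"  [B₁.depth ++ B₀.depth]
40. n1.mk = 8  [len(B₀.depth) + 4]
41. n0.idx = false  [A.mk > 8]
42. n0.sig = 20  [20]
43. n0.env = false  [A.mk > 8]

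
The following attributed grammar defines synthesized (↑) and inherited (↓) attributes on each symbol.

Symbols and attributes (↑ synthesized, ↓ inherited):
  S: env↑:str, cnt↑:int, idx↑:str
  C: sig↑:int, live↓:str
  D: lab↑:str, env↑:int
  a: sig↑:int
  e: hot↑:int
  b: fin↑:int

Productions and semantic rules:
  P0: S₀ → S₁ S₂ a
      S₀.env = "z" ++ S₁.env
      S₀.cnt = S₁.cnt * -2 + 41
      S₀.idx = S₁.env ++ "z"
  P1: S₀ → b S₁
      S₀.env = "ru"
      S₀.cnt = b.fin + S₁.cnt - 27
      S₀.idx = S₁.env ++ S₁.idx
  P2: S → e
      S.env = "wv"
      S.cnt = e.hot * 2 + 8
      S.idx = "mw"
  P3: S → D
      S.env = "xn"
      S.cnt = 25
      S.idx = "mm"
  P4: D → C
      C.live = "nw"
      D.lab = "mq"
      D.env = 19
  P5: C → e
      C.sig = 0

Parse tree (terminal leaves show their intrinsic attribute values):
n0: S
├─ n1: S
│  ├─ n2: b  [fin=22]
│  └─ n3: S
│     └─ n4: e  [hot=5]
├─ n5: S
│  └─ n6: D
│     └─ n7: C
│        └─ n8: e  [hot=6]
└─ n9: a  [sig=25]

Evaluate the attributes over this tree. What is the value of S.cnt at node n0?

15

1. n2.fin = 22  [terminal]
2. n4.hot = 5  [terminal]
3. n3.env = "wv"  ["wv"]
4. n3.cnt = 18  [e.hot * 2 + 8]
5. n3.idx = "mw"  ["mw"]
6. n1.env = "ru"  ["ru"]
7. n1.cnt = 13  [b.fin + S₁.cnt - 27]
8. n1.idx = "wvmw"  [S₁.env ++ S₁.idx]
9. n7.live = "nw"  ["nw"]
10. n8.hot = 6  [terminal]
11. n7.sig = 0  [0]
12. n6.lab = "mq"  ["mq"]
13. n6.env = 19  [19]
14. n5.env = "xn"  ["xn"]
15. n5.cnt = 25  [25]
16. n5.idx = "mm"  ["mm"]
17. n9.sig = 25  [terminal]
18. n0.env = "zru"  ["z" ++ S₁.env]
19. n0.cnt = 15  [S₁.cnt * -2 + 41]
20. n0.idx = "ruz"  [S₁.env ++ "z"]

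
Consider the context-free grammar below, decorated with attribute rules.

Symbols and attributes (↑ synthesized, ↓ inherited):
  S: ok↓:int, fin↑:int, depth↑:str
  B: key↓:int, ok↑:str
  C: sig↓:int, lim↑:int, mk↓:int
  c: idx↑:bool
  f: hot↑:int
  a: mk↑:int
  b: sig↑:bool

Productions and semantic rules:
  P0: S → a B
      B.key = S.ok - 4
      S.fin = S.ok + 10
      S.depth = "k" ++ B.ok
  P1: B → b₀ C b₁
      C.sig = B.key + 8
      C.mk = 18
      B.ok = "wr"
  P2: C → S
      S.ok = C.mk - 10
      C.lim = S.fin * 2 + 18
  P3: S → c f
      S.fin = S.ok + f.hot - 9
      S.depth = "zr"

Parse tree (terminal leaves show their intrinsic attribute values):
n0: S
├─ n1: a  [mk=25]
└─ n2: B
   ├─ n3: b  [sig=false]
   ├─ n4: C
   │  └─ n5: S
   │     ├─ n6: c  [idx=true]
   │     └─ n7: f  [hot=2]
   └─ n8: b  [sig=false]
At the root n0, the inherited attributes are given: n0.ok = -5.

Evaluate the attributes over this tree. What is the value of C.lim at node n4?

20

1. n0.ok = -5  [given at root]
2. n1.mk = 25  [terminal]
3. n2.key = -9  [S.ok - 4]
4. n3.sig = false  [terminal]
5. n4.sig = -1  [B.key + 8]
6. n4.mk = 18  [18]
7. n5.ok = 8  [C.mk - 10]
8. n6.idx = true  [terminal]
9. n7.hot = 2  [terminal]
10. n5.fin = 1  [S.ok + f.hot - 9]
11. n5.depth = "zr"  ["zr"]
12. n4.lim = 20  [S.fin * 2 + 18]
13. n8.sig = false  [terminal]
14. n2.ok = "wr"  ["wr"]
15. n0.fin = 5  [S.ok + 10]
16. n0.depth = "kwr"  ["k" ++ B.ok]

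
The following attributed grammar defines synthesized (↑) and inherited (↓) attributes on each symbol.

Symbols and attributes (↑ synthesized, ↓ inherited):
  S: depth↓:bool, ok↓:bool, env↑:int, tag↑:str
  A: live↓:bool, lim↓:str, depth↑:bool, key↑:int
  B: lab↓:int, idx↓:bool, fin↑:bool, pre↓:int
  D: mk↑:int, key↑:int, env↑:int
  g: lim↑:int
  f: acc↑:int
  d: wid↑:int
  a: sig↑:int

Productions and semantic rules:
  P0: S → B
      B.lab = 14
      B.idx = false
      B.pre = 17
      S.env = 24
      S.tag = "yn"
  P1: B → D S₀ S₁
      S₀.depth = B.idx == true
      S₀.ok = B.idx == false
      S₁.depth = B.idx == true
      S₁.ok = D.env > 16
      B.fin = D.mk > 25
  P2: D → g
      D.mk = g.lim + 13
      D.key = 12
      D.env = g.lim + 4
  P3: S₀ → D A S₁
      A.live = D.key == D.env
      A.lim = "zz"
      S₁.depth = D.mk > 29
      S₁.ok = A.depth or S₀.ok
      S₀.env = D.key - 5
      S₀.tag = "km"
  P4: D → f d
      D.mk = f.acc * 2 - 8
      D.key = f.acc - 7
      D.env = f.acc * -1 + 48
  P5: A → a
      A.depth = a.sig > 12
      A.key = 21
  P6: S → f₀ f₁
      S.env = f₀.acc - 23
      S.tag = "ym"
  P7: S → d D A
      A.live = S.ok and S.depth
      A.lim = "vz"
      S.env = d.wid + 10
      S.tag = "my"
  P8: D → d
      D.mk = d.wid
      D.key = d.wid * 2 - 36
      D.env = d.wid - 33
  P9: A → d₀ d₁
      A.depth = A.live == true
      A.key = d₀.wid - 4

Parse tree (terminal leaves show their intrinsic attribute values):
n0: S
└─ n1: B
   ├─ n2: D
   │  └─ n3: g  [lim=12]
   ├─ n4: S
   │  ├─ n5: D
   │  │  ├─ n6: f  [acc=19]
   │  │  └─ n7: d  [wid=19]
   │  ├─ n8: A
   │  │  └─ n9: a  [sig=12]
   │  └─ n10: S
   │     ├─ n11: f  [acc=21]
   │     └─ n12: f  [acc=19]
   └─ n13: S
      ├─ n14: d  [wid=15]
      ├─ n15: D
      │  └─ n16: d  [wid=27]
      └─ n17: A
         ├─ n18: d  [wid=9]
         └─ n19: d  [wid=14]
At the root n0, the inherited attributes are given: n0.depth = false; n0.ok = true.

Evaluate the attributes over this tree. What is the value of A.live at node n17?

false

1. n0.depth = false  [given at root]
2. n0.ok = true  [given at root]
3. n1.lab = 14  [14]
4. n1.idx = false  [false]
5. n1.pre = 17  [17]
6. n3.lim = 12  [terminal]
7. n2.mk = 25  [g.lim + 13]
8. n2.key = 12  [12]
9. n2.env = 16  [g.lim + 4]
10. n4.depth = false  [B.idx == true]
11. n4.ok = true  [B.idx == false]
12. n6.acc = 19  [terminal]
13. n7.wid = 19  [terminal]
14. n5.mk = 30  [f.acc * 2 - 8]
15. n5.key = 12  [f.acc - 7]
16. n5.env = 29  [f.acc * -1 + 48]
17. n8.live = false  [D.key == D.env]
18. n8.lim = "zz"  ["zz"]
19. n9.sig = 12  [terminal]
20. n8.depth = false  [a.sig > 12]
21. n8.key = 21  [21]
22. n10.depth = true  [D.mk > 29]
23. n10.ok = true  [A.depth or S₀.ok]
24. n11.acc = 21  [terminal]
25. n12.acc = 19  [terminal]
26. n10.env = -2  [f₀.acc - 23]
27. n10.tag = "ym"  ["ym"]
28. n4.env = 7  [D.key - 5]
29. n4.tag = "km"  ["km"]
30. n13.depth = false  [B.idx == true]
31. n13.ok = false  [D.env > 16]
32. n14.wid = 15  [terminal]
33. n16.wid = 27  [terminal]
34. n15.mk = 27  [d.wid]
35. n15.key = 18  [d.wid * 2 - 36]
36. n15.env = -6  [d.wid - 33]
37. n17.live = false  [S.ok and S.depth]
38. n17.lim = "vz"  ["vz"]
39. n18.wid = 9  [terminal]
40. n19.wid = 14  [terminal]
41. n17.depth = false  [A.live == true]
42. n17.key = 5  [d₀.wid - 4]
43. n13.env = 25  [d.wid + 10]
44. n13.tag = "my"  ["my"]
45. n1.fin = false  [D.mk > 25]
46. n0.env = 24  [24]
47. n0.tag = "yn"  ["yn"]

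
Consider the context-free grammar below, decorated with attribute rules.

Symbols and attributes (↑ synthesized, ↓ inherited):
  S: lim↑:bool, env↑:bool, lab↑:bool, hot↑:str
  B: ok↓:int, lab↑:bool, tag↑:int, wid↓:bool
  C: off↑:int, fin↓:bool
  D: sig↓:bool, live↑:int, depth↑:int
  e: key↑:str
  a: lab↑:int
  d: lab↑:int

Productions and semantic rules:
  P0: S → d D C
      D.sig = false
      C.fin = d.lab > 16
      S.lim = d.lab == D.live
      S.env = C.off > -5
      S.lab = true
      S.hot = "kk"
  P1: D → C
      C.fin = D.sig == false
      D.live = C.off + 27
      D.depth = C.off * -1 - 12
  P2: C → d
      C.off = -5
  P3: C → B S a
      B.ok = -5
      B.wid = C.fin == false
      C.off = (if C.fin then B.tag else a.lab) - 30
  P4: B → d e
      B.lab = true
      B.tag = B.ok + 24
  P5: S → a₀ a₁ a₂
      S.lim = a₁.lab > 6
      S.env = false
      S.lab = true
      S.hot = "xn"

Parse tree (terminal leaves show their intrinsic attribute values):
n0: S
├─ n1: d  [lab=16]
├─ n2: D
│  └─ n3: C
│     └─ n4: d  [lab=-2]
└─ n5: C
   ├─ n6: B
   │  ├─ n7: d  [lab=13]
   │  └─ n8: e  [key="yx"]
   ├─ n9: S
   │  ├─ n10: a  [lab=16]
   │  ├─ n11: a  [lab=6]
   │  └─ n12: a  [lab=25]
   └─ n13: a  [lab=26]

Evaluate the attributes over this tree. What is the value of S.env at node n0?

true

1. n1.lab = 16  [terminal]
2. n2.sig = false  [false]
3. n3.fin = true  [D.sig == false]
4. n4.lab = -2  [terminal]
5. n3.off = -5  [-5]
6. n2.live = 22  [C.off + 27]
7. n2.depth = -7  [C.off * -1 - 12]
8. n5.fin = false  [d.lab > 16]
9. n6.ok = -5  [-5]
10. n6.wid = true  [C.fin == false]
11. n7.lab = 13  [terminal]
12. n8.key = "yx"  [terminal]
13. n6.lab = true  [true]
14. n6.tag = 19  [B.ok + 24]
15. n10.lab = 16  [terminal]
16. n11.lab = 6  [terminal]
17. n12.lab = 25  [terminal]
18. n9.lim = false  [a₁.lab > 6]
19. n9.env = false  [false]
20. n9.lab = true  [true]
21. n9.hot = "xn"  ["xn"]
22. n13.lab = 26  [terminal]
23. n5.off = -4  [(if C.fin then B.tag else a.lab) - 30]
24. n0.lim = false  [d.lab == D.live]
25. n0.env = true  [C.off > -5]
26. n0.lab = true  [true]
27. n0.hot = "kk"  ["kk"]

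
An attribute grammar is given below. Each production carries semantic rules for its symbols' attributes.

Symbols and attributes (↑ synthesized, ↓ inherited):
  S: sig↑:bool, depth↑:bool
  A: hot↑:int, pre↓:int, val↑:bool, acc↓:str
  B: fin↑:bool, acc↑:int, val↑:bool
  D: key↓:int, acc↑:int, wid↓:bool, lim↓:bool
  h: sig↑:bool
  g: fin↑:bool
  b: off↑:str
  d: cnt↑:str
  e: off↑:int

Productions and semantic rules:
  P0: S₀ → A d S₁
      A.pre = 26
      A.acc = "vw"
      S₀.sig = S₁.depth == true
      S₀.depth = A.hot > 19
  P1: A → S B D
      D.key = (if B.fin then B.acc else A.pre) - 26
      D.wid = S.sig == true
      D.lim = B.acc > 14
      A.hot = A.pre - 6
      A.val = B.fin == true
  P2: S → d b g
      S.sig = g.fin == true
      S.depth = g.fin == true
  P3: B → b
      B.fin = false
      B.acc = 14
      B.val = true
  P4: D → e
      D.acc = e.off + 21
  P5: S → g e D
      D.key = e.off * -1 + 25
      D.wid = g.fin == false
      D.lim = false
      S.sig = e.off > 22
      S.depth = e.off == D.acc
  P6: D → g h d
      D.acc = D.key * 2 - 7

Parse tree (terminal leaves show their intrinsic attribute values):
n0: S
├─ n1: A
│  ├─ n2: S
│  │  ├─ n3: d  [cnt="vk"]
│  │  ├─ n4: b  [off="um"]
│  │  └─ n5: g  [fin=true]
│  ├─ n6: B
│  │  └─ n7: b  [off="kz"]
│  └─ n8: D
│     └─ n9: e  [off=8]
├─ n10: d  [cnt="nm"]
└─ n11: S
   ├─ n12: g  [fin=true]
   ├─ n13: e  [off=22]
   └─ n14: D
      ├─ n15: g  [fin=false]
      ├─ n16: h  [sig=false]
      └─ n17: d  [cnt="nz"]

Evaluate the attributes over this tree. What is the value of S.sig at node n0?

1. n1.pre = 26  [26]
2. n1.acc = "vw"  ["vw"]
3. n3.cnt = "vk"  [terminal]
4. n4.off = "um"  [terminal]
5. n5.fin = true  [terminal]
6. n2.sig = true  [g.fin == true]
7. n2.depth = true  [g.fin == true]
8. n7.off = "kz"  [terminal]
9. n6.fin = false  [false]
10. n6.acc = 14  [14]
11. n6.val = true  [true]
12. n8.key = 0  [(if B.fin then B.acc else A.pre) - 26]
13. n8.wid = true  [S.sig == true]
14. n8.lim = false  [B.acc > 14]
15. n9.off = 8  [terminal]
16. n8.acc = 29  [e.off + 21]
17. n1.hot = 20  [A.pre - 6]
18. n1.val = false  [B.fin == true]
19. n10.cnt = "nm"  [terminal]
20. n12.fin = true  [terminal]
21. n13.off = 22  [terminal]
22. n14.key = 3  [e.off * -1 + 25]
23. n14.wid = false  [g.fin == false]
24. n14.lim = false  [false]
25. n15.fin = false  [terminal]
26. n16.sig = false  [terminal]
27. n17.cnt = "nz"  [terminal]
28. n14.acc = -1  [D.key * 2 - 7]
29. n11.sig = false  [e.off > 22]
30. n11.depth = false  [e.off == D.acc]
31. n0.sig = false  [S₁.depth == true]
32. n0.depth = true  [A.hot > 19]

false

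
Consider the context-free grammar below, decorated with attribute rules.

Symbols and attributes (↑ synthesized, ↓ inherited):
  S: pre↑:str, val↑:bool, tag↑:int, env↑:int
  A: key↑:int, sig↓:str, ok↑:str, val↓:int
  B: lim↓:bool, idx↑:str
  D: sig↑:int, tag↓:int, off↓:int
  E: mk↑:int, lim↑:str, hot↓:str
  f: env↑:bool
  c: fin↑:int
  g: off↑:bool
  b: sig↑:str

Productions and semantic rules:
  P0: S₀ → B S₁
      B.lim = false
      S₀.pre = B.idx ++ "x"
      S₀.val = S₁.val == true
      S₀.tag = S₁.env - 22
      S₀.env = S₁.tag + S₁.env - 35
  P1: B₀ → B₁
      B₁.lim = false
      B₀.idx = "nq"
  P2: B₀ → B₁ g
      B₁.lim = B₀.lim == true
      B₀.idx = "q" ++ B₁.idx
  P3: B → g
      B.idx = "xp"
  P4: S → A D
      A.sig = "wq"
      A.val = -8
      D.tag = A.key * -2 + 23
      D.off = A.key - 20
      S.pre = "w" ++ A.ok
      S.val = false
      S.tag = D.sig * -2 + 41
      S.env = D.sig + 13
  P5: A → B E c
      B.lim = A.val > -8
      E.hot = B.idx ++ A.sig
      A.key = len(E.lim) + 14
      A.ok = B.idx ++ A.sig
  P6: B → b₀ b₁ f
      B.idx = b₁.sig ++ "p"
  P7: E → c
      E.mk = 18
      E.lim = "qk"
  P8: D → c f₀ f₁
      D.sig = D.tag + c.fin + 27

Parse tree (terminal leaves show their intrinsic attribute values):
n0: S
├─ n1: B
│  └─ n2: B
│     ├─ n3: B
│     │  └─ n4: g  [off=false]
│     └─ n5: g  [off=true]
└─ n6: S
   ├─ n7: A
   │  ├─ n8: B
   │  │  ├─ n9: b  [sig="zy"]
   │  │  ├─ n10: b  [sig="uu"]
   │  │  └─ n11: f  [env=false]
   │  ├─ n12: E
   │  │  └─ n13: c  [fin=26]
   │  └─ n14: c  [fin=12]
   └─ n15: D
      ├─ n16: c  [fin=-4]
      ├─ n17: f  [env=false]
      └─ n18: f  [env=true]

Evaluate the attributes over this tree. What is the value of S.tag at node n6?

1. n1.lim = false  [false]
2. n2.lim = false  [false]
3. n3.lim = false  [B₀.lim == true]
4. n4.off = false  [terminal]
5. n3.idx = "xp"  ["xp"]
6. n5.off = true  [terminal]
7. n2.idx = "qxp"  ["q" ++ B₁.idx]
8. n1.idx = "nq"  ["nq"]
9. n7.sig = "wq"  ["wq"]
10. n7.val = -8  [-8]
11. n8.lim = false  [A.val > -8]
12. n9.sig = "zy"  [terminal]
13. n10.sig = "uu"  [terminal]
14. n11.env = false  [terminal]
15. n8.idx = "uup"  [b₁.sig ++ "p"]
16. n12.hot = "uupwq"  [B.idx ++ A.sig]
17. n13.fin = 26  [terminal]
18. n12.mk = 18  [18]
19. n12.lim = "qk"  ["qk"]
20. n14.fin = 12  [terminal]
21. n7.key = 16  [len(E.lim) + 14]
22. n7.ok = "uupwq"  [B.idx ++ A.sig]
23. n15.tag = -9  [A.key * -2 + 23]
24. n15.off = -4  [A.key - 20]
25. n16.fin = -4  [terminal]
26. n17.env = false  [terminal]
27. n18.env = true  [terminal]
28. n15.sig = 14  [D.tag + c.fin + 27]
29. n6.pre = "wuupwq"  ["w" ++ A.ok]
30. n6.val = false  [false]
31. n6.tag = 13  [D.sig * -2 + 41]
32. n6.env = 27  [D.sig + 13]
33. n0.pre = "nqx"  [B.idx ++ "x"]
34. n0.val = false  [S₁.val == true]
35. n0.tag = 5  [S₁.env - 22]
36. n0.env = 5  [S₁.tag + S₁.env - 35]

13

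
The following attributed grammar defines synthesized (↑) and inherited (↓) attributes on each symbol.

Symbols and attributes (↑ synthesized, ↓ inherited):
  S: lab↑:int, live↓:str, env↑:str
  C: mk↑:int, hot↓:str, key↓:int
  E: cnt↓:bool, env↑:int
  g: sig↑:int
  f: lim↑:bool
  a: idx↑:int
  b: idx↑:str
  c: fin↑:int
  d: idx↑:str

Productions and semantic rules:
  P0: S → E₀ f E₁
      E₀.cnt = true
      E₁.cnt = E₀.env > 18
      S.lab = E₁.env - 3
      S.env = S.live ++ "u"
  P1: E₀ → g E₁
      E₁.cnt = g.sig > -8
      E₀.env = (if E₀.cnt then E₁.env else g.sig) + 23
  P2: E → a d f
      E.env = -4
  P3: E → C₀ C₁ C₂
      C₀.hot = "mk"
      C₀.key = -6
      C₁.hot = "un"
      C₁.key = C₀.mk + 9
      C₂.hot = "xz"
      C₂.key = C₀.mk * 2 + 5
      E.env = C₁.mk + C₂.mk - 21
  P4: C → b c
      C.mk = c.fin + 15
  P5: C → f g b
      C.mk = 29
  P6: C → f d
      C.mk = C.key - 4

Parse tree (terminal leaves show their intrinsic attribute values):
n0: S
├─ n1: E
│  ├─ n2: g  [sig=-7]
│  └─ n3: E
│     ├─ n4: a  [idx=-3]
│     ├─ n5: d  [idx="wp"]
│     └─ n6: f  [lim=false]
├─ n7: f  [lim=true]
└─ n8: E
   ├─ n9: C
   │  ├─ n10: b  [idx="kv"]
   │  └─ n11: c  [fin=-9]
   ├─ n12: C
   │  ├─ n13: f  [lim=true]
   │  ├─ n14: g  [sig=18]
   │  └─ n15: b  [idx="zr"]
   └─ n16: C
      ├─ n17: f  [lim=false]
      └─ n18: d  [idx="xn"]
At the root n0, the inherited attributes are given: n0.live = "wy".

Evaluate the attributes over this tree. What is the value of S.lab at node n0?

1. n0.live = "wy"  [given at root]
2. n1.cnt = true  [true]
3. n2.sig = -7  [terminal]
4. n3.cnt = true  [g.sig > -8]
5. n4.idx = -3  [terminal]
6. n5.idx = "wp"  [terminal]
7. n6.lim = false  [terminal]
8. n3.env = -4  [-4]
9. n1.env = 19  [(if E₀.cnt then E₁.env else g.sig) + 23]
10. n7.lim = true  [terminal]
11. n8.cnt = true  [E₀.env > 18]
12. n9.hot = "mk"  ["mk"]
13. n9.key = -6  [-6]
14. n10.idx = "kv"  [terminal]
15. n11.fin = -9  [terminal]
16. n9.mk = 6  [c.fin + 15]
17. n12.hot = "un"  ["un"]
18. n12.key = 15  [C₀.mk + 9]
19. n13.lim = true  [terminal]
20. n14.sig = 18  [terminal]
21. n15.idx = "zr"  [terminal]
22. n12.mk = 29  [29]
23. n16.hot = "xz"  ["xz"]
24. n16.key = 17  [C₀.mk * 2 + 5]
25. n17.lim = false  [terminal]
26. n18.idx = "xn"  [terminal]
27. n16.mk = 13  [C.key - 4]
28. n8.env = 21  [C₁.mk + C₂.mk - 21]
29. n0.lab = 18  [E₁.env - 3]
30. n0.env = "wyu"  [S.live ++ "u"]

18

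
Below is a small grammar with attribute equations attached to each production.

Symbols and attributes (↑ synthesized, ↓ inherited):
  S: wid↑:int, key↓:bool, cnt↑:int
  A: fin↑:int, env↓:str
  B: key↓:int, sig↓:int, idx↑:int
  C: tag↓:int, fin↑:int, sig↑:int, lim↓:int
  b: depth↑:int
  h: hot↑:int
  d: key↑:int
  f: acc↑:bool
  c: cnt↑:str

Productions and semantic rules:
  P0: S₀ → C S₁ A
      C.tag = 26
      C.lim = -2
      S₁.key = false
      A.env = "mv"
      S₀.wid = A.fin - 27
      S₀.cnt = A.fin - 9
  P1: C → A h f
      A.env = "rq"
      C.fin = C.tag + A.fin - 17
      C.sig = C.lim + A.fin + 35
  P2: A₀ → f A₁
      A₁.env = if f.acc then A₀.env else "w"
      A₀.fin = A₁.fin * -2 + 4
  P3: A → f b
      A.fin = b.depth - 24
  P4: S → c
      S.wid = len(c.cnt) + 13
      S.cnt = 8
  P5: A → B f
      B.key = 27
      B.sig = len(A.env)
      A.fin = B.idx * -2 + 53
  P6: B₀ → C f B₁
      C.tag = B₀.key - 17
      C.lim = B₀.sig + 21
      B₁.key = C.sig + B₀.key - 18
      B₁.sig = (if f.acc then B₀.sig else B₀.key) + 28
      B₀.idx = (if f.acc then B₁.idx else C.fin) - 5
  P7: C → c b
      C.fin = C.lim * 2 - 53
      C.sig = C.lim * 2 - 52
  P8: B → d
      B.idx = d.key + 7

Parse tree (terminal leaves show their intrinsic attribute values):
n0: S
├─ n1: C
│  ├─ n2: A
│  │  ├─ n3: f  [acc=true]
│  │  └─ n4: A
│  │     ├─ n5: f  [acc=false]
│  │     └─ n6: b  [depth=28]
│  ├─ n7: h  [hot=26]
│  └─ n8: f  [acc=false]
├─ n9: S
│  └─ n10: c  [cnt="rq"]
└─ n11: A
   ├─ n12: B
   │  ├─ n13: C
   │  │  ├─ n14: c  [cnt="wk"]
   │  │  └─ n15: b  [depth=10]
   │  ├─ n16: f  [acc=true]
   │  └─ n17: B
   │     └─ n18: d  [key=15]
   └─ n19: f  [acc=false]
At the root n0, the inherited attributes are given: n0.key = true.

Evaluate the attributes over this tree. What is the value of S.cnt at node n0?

1. n0.key = true  [given at root]
2. n1.tag = 26  [26]
3. n1.lim = -2  [-2]
4. n2.env = "rq"  ["rq"]
5. n3.acc = true  [terminal]
6. n4.env = "rq"  [if f.acc then A₀.env else "w"]
7. n5.acc = false  [terminal]
8. n6.depth = 28  [terminal]
9. n4.fin = 4  [b.depth - 24]
10. n2.fin = -4  [A₁.fin * -2 + 4]
11. n7.hot = 26  [terminal]
12. n8.acc = false  [terminal]
13. n1.fin = 5  [C.tag + A.fin - 17]
14. n1.sig = 29  [C.lim + A.fin + 35]
15. n9.key = false  [false]
16. n10.cnt = "rq"  [terminal]
17. n9.wid = 15  [len(c.cnt) + 13]
18. n9.cnt = 8  [8]
19. n11.env = "mv"  ["mv"]
20. n12.key = 27  [27]
21. n12.sig = 2  [len(A.env)]
22. n13.tag = 10  [B₀.key - 17]
23. n13.lim = 23  [B₀.sig + 21]
24. n14.cnt = "wk"  [terminal]
25. n15.depth = 10  [terminal]
26. n13.fin = -7  [C.lim * 2 - 53]
27. n13.sig = -6  [C.lim * 2 - 52]
28. n16.acc = true  [terminal]
29. n17.key = 3  [C.sig + B₀.key - 18]
30. n17.sig = 30  [(if f.acc then B₀.sig else B₀.key) + 28]
31. n18.key = 15  [terminal]
32. n17.idx = 22  [d.key + 7]
33. n12.idx = 17  [(if f.acc then B₁.idx else C.fin) - 5]
34. n19.acc = false  [terminal]
35. n11.fin = 19  [B.idx * -2 + 53]
36. n0.wid = -8  [A.fin - 27]
37. n0.cnt = 10  [A.fin - 9]

10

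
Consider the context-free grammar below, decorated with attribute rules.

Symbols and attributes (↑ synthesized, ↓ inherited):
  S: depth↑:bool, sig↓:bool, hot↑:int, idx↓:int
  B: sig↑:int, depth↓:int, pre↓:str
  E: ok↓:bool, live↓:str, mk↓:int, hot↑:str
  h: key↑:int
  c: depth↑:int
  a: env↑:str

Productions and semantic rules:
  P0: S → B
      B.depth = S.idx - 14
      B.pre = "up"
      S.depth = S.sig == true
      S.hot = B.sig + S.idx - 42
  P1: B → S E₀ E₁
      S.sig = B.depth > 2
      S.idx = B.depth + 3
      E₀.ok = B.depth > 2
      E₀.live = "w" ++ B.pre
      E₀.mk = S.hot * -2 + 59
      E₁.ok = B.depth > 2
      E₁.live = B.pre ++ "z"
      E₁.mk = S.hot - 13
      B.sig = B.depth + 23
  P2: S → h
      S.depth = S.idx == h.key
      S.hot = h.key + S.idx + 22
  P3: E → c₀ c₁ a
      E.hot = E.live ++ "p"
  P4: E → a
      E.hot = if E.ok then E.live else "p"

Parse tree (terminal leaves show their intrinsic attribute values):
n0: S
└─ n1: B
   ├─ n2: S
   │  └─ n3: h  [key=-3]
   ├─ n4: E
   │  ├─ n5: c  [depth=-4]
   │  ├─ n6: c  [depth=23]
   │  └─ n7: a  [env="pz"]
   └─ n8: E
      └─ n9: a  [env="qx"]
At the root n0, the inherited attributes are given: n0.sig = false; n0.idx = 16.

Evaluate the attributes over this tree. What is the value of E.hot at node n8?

"p"

1. n0.sig = false  [given at root]
2. n0.idx = 16  [given at root]
3. n1.depth = 2  [S.idx - 14]
4. n1.pre = "up"  ["up"]
5. n2.sig = false  [B.depth > 2]
6. n2.idx = 5  [B.depth + 3]
7. n3.key = -3  [terminal]
8. n2.depth = false  [S.idx == h.key]
9. n2.hot = 24  [h.key + S.idx + 22]
10. n4.ok = false  [B.depth > 2]
11. n4.live = "wup"  ["w" ++ B.pre]
12. n4.mk = 11  [S.hot * -2 + 59]
13. n5.depth = -4  [terminal]
14. n6.depth = 23  [terminal]
15. n7.env = "pz"  [terminal]
16. n4.hot = "wupp"  [E.live ++ "p"]
17. n8.ok = false  [B.depth > 2]
18. n8.live = "upz"  [B.pre ++ "z"]
19. n8.mk = 11  [S.hot - 13]
20. n9.env = "qx"  [terminal]
21. n8.hot = "p"  [if E.ok then E.live else "p"]
22. n1.sig = 25  [B.depth + 23]
23. n0.depth = false  [S.sig == true]
24. n0.hot = -1  [B.sig + S.idx - 42]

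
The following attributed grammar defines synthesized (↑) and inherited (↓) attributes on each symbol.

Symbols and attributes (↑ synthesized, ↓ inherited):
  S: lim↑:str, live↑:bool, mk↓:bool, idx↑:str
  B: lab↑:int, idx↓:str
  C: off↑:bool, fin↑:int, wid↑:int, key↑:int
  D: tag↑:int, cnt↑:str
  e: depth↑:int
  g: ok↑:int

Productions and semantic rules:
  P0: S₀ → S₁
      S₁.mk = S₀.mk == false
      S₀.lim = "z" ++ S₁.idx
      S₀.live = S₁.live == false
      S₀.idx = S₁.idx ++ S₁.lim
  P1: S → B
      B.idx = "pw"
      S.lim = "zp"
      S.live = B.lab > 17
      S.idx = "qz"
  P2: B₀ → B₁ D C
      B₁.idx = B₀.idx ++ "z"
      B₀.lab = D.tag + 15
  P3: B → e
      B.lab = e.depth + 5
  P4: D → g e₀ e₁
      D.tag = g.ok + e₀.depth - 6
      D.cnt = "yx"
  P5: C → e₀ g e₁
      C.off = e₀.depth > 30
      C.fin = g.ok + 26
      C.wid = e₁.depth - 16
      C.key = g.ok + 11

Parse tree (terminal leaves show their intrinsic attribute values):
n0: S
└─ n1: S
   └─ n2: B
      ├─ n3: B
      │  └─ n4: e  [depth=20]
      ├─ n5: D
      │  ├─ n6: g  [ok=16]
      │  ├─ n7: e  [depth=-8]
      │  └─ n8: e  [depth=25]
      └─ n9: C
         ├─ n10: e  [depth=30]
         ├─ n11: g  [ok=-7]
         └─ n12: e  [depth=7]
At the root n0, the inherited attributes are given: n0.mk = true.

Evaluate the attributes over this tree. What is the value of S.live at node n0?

true

1. n0.mk = true  [given at root]
2. n1.mk = false  [S₀.mk == false]
3. n2.idx = "pw"  ["pw"]
4. n3.idx = "pwz"  [B₀.idx ++ "z"]
5. n4.depth = 20  [terminal]
6. n3.lab = 25  [e.depth + 5]
7. n6.ok = 16  [terminal]
8. n7.depth = -8  [terminal]
9. n8.depth = 25  [terminal]
10. n5.tag = 2  [g.ok + e₀.depth - 6]
11. n5.cnt = "yx"  ["yx"]
12. n10.depth = 30  [terminal]
13. n11.ok = -7  [terminal]
14. n12.depth = 7  [terminal]
15. n9.off = false  [e₀.depth > 30]
16. n9.fin = 19  [g.ok + 26]
17. n9.wid = -9  [e₁.depth - 16]
18. n9.key = 4  [g.ok + 11]
19. n2.lab = 17  [D.tag + 15]
20. n1.lim = "zp"  ["zp"]
21. n1.live = false  [B.lab > 17]
22. n1.idx = "qz"  ["qz"]
23. n0.lim = "zqz"  ["z" ++ S₁.idx]
24. n0.live = true  [S₁.live == false]
25. n0.idx = "qzzp"  [S₁.idx ++ S₁.lim]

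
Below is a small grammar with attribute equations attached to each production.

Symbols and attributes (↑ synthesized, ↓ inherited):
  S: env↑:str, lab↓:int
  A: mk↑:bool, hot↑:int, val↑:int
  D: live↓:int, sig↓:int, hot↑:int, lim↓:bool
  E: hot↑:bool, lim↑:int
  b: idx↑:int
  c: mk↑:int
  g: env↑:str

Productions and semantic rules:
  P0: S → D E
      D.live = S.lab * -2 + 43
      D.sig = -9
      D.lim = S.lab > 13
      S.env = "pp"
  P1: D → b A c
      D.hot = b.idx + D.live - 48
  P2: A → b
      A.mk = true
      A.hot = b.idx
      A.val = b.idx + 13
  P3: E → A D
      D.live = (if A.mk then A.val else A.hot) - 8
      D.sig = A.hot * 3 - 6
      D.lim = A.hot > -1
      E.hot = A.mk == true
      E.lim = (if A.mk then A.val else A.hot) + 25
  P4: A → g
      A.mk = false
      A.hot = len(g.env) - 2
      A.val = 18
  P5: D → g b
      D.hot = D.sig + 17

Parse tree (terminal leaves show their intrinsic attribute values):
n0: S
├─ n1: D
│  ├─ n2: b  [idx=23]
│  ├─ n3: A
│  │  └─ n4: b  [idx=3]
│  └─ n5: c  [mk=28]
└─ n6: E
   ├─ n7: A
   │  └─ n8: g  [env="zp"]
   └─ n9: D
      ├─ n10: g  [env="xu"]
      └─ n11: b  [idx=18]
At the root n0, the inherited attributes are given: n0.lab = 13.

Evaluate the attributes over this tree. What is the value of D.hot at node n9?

1. n0.lab = 13  [given at root]
2. n1.live = 17  [S.lab * -2 + 43]
3. n1.sig = -9  [-9]
4. n1.lim = false  [S.lab > 13]
5. n2.idx = 23  [terminal]
6. n4.idx = 3  [terminal]
7. n3.mk = true  [true]
8. n3.hot = 3  [b.idx]
9. n3.val = 16  [b.idx + 13]
10. n5.mk = 28  [terminal]
11. n1.hot = -8  [b.idx + D.live - 48]
12. n8.env = "zp"  [terminal]
13. n7.mk = false  [false]
14. n7.hot = 0  [len(g.env) - 2]
15. n7.val = 18  [18]
16. n9.live = -8  [(if A.mk then A.val else A.hot) - 8]
17. n9.sig = -6  [A.hot * 3 - 6]
18. n9.lim = true  [A.hot > -1]
19. n10.env = "xu"  [terminal]
20. n11.idx = 18  [terminal]
21. n9.hot = 11  [D.sig + 17]
22. n6.hot = false  [A.mk == true]
23. n6.lim = 25  [(if A.mk then A.val else A.hot) + 25]
24. n0.env = "pp"  ["pp"]

11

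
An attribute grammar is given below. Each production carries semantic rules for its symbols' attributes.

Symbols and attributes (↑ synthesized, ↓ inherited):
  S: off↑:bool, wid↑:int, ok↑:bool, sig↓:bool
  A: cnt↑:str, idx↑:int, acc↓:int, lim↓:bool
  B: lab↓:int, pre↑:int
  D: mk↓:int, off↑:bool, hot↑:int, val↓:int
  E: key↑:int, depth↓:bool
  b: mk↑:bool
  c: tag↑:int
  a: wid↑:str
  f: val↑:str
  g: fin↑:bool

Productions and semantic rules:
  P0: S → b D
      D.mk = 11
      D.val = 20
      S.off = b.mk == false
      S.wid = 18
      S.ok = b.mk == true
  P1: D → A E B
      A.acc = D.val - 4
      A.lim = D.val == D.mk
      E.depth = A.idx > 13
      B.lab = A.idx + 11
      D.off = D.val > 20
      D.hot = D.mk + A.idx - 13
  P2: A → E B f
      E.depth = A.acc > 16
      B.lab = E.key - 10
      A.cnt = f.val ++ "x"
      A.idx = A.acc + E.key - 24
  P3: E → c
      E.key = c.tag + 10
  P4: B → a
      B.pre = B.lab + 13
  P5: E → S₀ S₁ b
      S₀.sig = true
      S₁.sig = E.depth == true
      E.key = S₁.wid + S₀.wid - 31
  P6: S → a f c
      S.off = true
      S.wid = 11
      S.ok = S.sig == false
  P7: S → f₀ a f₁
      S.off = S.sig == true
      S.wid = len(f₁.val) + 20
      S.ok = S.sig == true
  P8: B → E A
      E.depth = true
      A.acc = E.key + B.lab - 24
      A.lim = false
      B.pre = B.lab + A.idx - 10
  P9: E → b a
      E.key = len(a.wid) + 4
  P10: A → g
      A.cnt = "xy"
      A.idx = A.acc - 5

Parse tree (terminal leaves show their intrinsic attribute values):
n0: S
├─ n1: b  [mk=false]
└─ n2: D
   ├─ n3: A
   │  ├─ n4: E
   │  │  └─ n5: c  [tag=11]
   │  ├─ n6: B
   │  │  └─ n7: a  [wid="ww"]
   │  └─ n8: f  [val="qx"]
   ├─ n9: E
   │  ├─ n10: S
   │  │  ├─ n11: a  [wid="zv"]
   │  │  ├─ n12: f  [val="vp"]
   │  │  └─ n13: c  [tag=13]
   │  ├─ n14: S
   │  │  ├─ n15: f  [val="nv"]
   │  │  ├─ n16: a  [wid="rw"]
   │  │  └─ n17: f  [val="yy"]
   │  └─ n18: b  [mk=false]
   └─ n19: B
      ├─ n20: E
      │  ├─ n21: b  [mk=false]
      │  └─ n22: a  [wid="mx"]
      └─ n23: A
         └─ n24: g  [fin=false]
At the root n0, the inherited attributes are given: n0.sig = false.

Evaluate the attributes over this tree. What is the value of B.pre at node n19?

1. n0.sig = false  [given at root]
2. n1.mk = false  [terminal]
3. n2.mk = 11  [11]
4. n2.val = 20  [20]
5. n3.acc = 16  [D.val - 4]
6. n3.lim = false  [D.val == D.mk]
7. n4.depth = false  [A.acc > 16]
8. n5.tag = 11  [terminal]
9. n4.key = 21  [c.tag + 10]
10. n6.lab = 11  [E.key - 10]
11. n7.wid = "ww"  [terminal]
12. n6.pre = 24  [B.lab + 13]
13. n8.val = "qx"  [terminal]
14. n3.cnt = "qxx"  [f.val ++ "x"]
15. n3.idx = 13  [A.acc + E.key - 24]
16. n9.depth = false  [A.idx > 13]
17. n10.sig = true  [true]
18. n11.wid = "zv"  [terminal]
19. n12.val = "vp"  [terminal]
20. n13.tag = 13  [terminal]
21. n10.off = true  [true]
22. n10.wid = 11  [11]
23. n10.ok = false  [S.sig == false]
24. n14.sig = false  [E.depth == true]
25. n15.val = "nv"  [terminal]
26. n16.wid = "rw"  [terminal]
27. n17.val = "yy"  [terminal]
28. n14.off = false  [S.sig == true]
29. n14.wid = 22  [len(f₁.val) + 20]
30. n14.ok = false  [S.sig == true]
31. n18.mk = false  [terminal]
32. n9.key = 2  [S₁.wid + S₀.wid - 31]
33. n19.lab = 24  [A.idx + 11]
34. n20.depth = true  [true]
35. n21.mk = false  [terminal]
36. n22.wid = "mx"  [terminal]
37. n20.key = 6  [len(a.wid) + 4]
38. n23.acc = 6  [E.key + B.lab - 24]
39. n23.lim = false  [false]
40. n24.fin = false  [terminal]
41. n23.cnt = "xy"  ["xy"]
42. n23.idx = 1  [A.acc - 5]
43. n19.pre = 15  [B.lab + A.idx - 10]
44. n2.off = false  [D.val > 20]
45. n2.hot = 11  [D.mk + A.idx - 13]
46. n0.off = true  [b.mk == false]
47. n0.wid = 18  [18]
48. n0.ok = false  [b.mk == true]

15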